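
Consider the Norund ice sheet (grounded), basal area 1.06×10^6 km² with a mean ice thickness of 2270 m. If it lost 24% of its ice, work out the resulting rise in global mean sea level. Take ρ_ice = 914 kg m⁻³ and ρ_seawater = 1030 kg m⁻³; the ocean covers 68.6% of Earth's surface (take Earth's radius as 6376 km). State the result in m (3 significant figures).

Norund: ice volume = 1.06×10^6 km² × 2270 m = 2.406×10^6 km³; 0.24 × 2.406×10^6 × (914/1030) = 5.125×10^5 km³ of water.
Spread over 3.50×10^14 m² of ocean, Δh = 5.125×10^14 / 3.50×10^14 = 1.46 m.

≈ 1.46 m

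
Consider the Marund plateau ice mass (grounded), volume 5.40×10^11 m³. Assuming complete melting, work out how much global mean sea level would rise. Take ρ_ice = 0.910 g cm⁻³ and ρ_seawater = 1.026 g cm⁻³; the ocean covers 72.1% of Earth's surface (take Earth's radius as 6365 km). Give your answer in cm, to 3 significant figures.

≈ 0.130 cm

Marund: 5.40×10^11 m³ × (910/1026) = 4.789×10^11 m³ of water.
Spread over 3.67×10^14 m² of ocean, Δh = 4.789×10^11 / 3.67×10^14 = 1.30×10^-3 m = 0.130 cm.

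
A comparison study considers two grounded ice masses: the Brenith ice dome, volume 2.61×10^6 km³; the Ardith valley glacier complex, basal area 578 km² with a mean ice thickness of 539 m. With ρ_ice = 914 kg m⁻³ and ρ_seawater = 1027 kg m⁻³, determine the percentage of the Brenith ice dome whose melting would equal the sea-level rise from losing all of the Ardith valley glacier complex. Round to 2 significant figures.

≈ 0.012 %

Equal sea-level rise means equal mass of meltwater, i.e. equal mass of ice lost.
Ice mass of Ardith: 2.847×10^14 kg; ice mass of Brenith: 2.386×10^18 kg.
Fraction required = 2.847×10^14 / 2.386×10^18 = 1.19×10^-4 → 0.012 %.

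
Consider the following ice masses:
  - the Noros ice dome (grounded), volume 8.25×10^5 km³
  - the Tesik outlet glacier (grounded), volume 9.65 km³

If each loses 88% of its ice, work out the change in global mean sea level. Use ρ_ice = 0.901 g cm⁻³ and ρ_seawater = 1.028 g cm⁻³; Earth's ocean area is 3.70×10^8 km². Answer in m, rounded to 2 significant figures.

≈ 1.7 m

Noros: 0.88 × 8.25×10^5 km³ × (901/1028) = 6.363×10^5 km³ of water.
Tesik: 0.88 × 9.65 km³ × (901/1028) = 7.443 km³ of water.
Total added water ≈ 6.363×10^14 m³ over 3.70×10^14 m² → Δh = 1.72 m.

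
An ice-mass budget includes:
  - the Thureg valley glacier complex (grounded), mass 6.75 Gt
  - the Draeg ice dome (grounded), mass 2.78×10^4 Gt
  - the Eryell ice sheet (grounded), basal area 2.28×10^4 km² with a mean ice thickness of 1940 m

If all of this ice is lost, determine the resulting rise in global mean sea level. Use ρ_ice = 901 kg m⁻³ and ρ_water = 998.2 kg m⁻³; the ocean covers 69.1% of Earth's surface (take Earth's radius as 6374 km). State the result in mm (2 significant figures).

Thureg: 6.75 Gt = 6.750×10^12 kg; dividing by ρ_w = 998.2 kg m⁻³ gives 6.762×10^9 m³ of water.
Draeg: 2.78×10^4 Gt = 2.780×10^16 kg; dividing by ρ_w = 998.2 kg m⁻³ gives 2.785×10^13 m³ of water.
Eryell: ice volume = 2.28×10^4 km² × 1940 m = 4.423×10^4 km³; 4.423×10^4 × (901/998.2) = 3.992×10^4 km³ of water.
Total added water ≈ 6.778×10^13 m³ over 3.53×10^14 m² → Δh = 0.192 m = 190 mm.

≈ 190 mm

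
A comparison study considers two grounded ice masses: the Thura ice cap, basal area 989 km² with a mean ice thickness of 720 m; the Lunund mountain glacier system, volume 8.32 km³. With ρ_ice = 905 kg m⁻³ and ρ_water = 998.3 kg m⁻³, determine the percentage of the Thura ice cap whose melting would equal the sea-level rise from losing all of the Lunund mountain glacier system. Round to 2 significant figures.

Equal sea-level rise means equal mass of meltwater, i.e. equal mass of ice lost.
Ice mass of Lunund: 7.530×10^12 kg; ice mass of Thura: 6.444×10^14 kg.
Fraction required = 7.530×10^12 / 6.444×10^14 = 0.0117 → 1.2 %.

≈ 1.2 %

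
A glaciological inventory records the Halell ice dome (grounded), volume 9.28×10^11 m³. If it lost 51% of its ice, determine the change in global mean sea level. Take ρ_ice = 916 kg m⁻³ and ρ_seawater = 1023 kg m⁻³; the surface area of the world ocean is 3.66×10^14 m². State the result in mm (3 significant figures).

Halell: 0.51 × 9.28×10^11 m³ × (916/1023) = 4.238×10^11 m³ of water.
Spread over 3.66×10^14 m² of ocean, Δh = 4.238×10^11 / 3.66×10^14 = 1.16×10^-3 m = 1.16 mm.

≈ 1.16 mm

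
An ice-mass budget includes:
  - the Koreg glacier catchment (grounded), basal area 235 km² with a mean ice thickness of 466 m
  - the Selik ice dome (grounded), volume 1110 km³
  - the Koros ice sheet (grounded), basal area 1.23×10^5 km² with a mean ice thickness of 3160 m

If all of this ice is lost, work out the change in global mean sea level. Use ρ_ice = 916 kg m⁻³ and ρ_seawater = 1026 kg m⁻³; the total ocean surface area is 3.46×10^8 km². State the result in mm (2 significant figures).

≈ 1000 mm

Koreg: ice volume = 235 km² × 466 m = 109.5 km³; 109.5 × (916/1026) = 97.77 km³ of water.
Selik: 1110 km³ × (916/1026) = 991.0 km³ of water.
Koros: ice volume = 1.23×10^5 km² × 3160 m = 3.887×10^5 km³; 3.887×10^5 × (916/1026) = 3.470×10^5 km³ of water.
Total added water ≈ 3.481×10^14 m³ over 3.46×10^14 m² → Δh = 1.01 m = 1000 mm.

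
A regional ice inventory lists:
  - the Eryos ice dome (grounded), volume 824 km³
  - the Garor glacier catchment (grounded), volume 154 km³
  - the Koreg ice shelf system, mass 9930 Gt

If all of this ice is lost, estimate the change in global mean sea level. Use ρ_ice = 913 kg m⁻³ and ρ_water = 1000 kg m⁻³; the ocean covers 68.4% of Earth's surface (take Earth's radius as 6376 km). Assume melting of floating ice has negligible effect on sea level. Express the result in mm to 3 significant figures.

Eryos: 824 km³ × (913/1000) = 752.3 km³ of water.
Garor: 154 km³ × (913/1000) = 140.6 km³ of water.
The Koreg ice shelf system is floating and already displaces its own weight of water, so its melt adds essentially nothing to sea level.
Total added water ≈ 8.929×10^11 m³ over 3.49×10^14 m² → Δh = 2.56×10^-3 m = 2.56 mm.

≈ 2.56 mm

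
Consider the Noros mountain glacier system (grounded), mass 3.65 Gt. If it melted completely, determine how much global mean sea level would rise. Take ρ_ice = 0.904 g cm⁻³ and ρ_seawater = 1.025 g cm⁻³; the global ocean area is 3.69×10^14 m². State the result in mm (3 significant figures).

≈ 9.65×10^-3 mm

Noros: 3.65 Gt = 3.650×10^12 kg; dividing by ρ_w = 1.025 g cm⁻³ = 1025 kg m⁻³ gives 3.561×10^9 m³ of water.
Spread over 3.69×10^14 m² of ocean, Δh = 3.561×10^9 / 3.69×10^14 = 9.65×10^-6 m = 9.65×10^-3 mm.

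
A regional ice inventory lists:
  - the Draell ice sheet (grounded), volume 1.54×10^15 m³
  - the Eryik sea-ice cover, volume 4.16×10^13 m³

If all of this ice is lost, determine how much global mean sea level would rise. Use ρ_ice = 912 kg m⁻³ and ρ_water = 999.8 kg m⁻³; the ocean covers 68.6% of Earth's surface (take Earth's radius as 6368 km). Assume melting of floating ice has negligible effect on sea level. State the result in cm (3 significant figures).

≈ 402 cm

Draell: 1.54×10^15 m³ × (912/999.8) = 1.405×10^15 m³ of water.
The Eryik sea-ice cover is floating and already displaces its own weight of water, so its melt adds essentially nothing to sea level.
Total added water ≈ 1.405×10^15 m³ over 3.50×10^14 m² → Δh = 4.02 m = 402 cm.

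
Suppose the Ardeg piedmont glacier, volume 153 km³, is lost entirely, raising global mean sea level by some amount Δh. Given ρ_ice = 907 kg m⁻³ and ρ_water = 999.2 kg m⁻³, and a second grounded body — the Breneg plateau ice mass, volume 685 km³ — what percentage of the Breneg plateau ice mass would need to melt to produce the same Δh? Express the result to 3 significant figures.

≈ 22.3 %

Equal sea-level rise means equal mass of meltwater, i.e. equal mass of ice lost.
Ice mass of Ardeg: 1.388×10^14 kg; ice mass of Breneg: 6.213×10^14 kg.
Fraction required = 1.388×10^14 / 6.213×10^14 = 0.223 → 22.3 %.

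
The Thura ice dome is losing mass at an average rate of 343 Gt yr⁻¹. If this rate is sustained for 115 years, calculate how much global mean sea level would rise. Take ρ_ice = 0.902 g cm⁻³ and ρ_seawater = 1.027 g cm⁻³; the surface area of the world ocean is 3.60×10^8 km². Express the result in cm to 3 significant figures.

Total mass lost = 343 Gt/yr × 115 yr = 3.944×10^4 Gt = 3.944×10^16 kg.
ρ_w = 1.027 g cm⁻³ = 1027 kg m⁻³, so water volume = 3.944×10^16 / 1027 = 3.841×10^13 m³.
Δh = 3.841×10^13 / 3.60×10^14 = 0.107 m = 10.7 cm.

≈ 10.7 cm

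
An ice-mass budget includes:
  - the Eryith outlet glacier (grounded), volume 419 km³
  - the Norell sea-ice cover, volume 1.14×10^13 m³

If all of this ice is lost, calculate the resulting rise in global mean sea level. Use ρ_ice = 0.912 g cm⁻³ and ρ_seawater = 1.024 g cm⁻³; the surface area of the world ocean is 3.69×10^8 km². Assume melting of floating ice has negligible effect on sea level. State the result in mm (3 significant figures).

≈ 1.01 mm

Eryith: 419 km³ × (912/1024) = 373.2 km³ of water.
The Norell sea-ice cover is floating and already displaces its own weight of water, so its melt adds essentially nothing to sea level.
Total added water ≈ 3.732×10^11 m³ over 3.69×10^14 m² → Δh = 1.01×10^-3 m = 1.01 mm.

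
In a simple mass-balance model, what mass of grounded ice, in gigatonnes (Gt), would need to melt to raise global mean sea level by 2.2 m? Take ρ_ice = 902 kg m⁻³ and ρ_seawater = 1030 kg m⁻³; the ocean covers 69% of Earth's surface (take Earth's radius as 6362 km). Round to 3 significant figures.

Required water volume = Δh × A = 2.2 m × 3.51×10^14 m² = 7.721×10^14 m³.
ρ_w = 1030 kg m⁻³, so the mass of water = 7.721×10^14 m³ × 1030 kg m⁻³ = 7.953×10^17 kg = 7.95×10^5 Gt (and the same mass of ice, by conservation).

≈ 7.95×10^5 Gt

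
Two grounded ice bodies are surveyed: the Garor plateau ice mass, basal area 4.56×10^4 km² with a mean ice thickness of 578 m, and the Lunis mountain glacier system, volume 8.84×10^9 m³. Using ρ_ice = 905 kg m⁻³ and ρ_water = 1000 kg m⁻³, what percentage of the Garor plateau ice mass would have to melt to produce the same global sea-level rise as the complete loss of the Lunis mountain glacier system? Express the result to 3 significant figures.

Equal sea-level rise means equal mass of meltwater, i.e. equal mass of ice lost.
Ice mass of Lunis: 8.000×10^12 kg; ice mass of Garor: 2.385×10^16 kg.
Fraction required = 8.000×10^12 / 2.385×10^16 = 3.35×10^-4 → 0.0335 %.

≈ 0.0335 %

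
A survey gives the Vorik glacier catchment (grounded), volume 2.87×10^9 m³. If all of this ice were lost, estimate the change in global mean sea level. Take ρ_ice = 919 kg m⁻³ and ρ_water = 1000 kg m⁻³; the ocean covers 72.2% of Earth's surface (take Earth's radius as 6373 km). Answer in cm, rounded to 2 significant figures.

Vorik: 2.87×10^9 m³ × (919/1000) = 2.638×10^9 m³ of water.
Spread over 3.68×10^14 m² of ocean, Δh = 2.638×10^9 / 3.68×10^14 = 7.16×10^-6 m = 7.2×10^-4 cm.

≈ 7.2×10^-4 cm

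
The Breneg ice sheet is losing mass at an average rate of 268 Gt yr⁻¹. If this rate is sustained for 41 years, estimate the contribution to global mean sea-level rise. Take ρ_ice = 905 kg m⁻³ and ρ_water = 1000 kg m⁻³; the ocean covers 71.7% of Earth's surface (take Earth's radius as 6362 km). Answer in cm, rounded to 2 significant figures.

Total mass lost = 268 Gt/yr × 41 yr = 1.099×10^4 Gt = 1.099×10^16 kg.
ρ_w = 1000 kg m⁻³, so water volume = 1.099×10^16 / 1000 = 1.099×10^13 m³.
Δh = 1.099×10^13 / 3.65×10^14 = 0.0301 m = 3.0 cm.

≈ 3.0 cm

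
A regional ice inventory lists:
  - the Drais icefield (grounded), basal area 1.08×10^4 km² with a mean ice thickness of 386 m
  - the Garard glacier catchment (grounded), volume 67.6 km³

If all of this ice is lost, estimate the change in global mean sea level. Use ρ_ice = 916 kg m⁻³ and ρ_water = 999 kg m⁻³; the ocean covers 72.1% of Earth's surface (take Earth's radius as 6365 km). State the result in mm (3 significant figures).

≈ 10.6 mm

Drais: ice volume = 1.08×10^4 km² × 386 m = 4169 km³; 4169 × (916/999) = 3822 km³ of water.
Garard: 67.6 km³ × (916/999) = 61.98 km³ of water.
Total added water ≈ 3.884×10^12 m³ over 3.67×10^14 m² → Δh = 0.0106 m = 10.6 mm.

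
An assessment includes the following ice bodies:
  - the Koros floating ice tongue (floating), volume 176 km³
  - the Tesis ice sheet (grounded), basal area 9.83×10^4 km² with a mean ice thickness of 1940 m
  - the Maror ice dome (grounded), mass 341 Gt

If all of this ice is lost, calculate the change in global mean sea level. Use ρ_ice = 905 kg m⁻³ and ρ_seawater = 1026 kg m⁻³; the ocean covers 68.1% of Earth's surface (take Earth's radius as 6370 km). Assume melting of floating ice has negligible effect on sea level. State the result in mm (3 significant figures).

≈ 485 mm

The Koros floating ice tongue is floating and already displaces its own weight of water, so its melt adds essentially nothing to sea level.
Tesis: ice volume = 9.83×10^4 km² × 1940 m = 1.907×10^5 km³; 1.907×10^5 × (905/1026) = 1.682×10^5 km³ of water.
Maror: 341 Gt = 3.410×10^14 kg; dividing by ρ_w = 1026 kg m⁻³ gives 3.324×10^11 m³ of water.
Total added water ≈ 1.685×10^14 m³ over 3.47×10^14 m² → Δh = 0.485 m = 485 mm.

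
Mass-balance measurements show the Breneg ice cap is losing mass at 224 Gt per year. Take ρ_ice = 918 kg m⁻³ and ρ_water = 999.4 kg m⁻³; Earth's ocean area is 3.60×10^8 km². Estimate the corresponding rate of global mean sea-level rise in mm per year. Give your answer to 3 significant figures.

ρ_w = 999.4 kg m⁻³. Annual water volume added = 224 Gt / ρ_w = 2.240×10^14 kg / 999.4 kg m⁻³ = 2.241×10^11 m³.
Δh per year = 2.241×10^11 / 3.60×10^14 = 6.23×10^-4 m = 0.623 mm.

≈ 0.623 mm/yr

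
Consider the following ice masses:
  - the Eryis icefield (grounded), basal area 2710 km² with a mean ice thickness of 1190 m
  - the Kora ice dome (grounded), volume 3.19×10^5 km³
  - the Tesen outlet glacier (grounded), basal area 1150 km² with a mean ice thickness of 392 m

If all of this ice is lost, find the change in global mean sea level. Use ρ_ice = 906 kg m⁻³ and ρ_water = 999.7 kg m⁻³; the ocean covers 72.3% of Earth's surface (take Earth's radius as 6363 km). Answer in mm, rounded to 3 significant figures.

≈ 795 mm

Eryis: ice volume = 2710 km² × 1190 m = 3225 km³; 3225 × (906/999.7) = 2923 km³ of water.
Kora: 3.19×10^5 km³ × (906/999.7) = 2.891×10^5 km³ of water.
Tesen: ice volume = 1150 km² × 392 m = 450.8 km³; 450.8 × (906/999.7) = 408.5 km³ of water.
Total added water ≈ 2.924×10^14 m³ over 3.68×10^14 m² → Δh = 0.795 m = 795 mm.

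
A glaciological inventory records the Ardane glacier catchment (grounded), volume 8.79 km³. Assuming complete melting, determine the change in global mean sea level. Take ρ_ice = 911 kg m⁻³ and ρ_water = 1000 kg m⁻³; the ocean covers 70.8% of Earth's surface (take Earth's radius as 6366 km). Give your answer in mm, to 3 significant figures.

Ardane: 8.79 km³ × (911/1000) = 8.008 km³ of water.
Spread over 3.61×10^14 m² of ocean, Δh = 8.008×10^9 / 3.61×10^14 = 2.22×10^-5 m = 0.0222 mm.

≈ 0.0222 mm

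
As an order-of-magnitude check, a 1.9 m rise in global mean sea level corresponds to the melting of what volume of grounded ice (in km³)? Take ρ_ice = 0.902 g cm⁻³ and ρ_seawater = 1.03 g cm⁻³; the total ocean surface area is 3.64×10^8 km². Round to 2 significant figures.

Required water volume = Δh × A = 1.9 m × 3.64×10^14 m² = 6.916×10^14 m³ = 6.916×10^5 km³.
Ice volume = water volume × ρ_w/ρ_ice = 6.916×10^5 × 1030/902 = 7.9×10^5 km³.

≈ 7.9×10^5 km³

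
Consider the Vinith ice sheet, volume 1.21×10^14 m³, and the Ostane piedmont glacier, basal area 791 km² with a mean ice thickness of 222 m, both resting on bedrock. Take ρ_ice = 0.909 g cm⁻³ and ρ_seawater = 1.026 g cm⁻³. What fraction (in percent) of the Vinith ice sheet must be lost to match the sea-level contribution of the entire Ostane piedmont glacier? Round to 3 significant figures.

Equal sea-level rise means equal mass of meltwater, i.e. equal mass of ice lost.
Ice mass of Ostane: 1.596×10^14 kg; ice mass of Vinith: 1.100×10^17 kg.
Fraction required = 1.596×10^14 / 1.100×10^17 = 1.45×10^-3 → 0.145 %.

≈ 0.145 %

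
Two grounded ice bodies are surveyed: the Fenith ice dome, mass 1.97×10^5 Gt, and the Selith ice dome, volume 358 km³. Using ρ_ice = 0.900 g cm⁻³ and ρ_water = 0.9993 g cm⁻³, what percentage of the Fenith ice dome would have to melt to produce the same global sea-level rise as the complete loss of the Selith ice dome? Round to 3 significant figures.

Equal sea-level rise means equal mass of meltwater, i.e. equal mass of ice lost.
Ice mass of Selith: 3.222×10^14 kg; ice mass of Fenith: 1.970×10^17 kg.
Fraction required = 3.222×10^14 / 1.970×10^17 = 1.64×10^-3 → 0.164 %.

≈ 0.164 %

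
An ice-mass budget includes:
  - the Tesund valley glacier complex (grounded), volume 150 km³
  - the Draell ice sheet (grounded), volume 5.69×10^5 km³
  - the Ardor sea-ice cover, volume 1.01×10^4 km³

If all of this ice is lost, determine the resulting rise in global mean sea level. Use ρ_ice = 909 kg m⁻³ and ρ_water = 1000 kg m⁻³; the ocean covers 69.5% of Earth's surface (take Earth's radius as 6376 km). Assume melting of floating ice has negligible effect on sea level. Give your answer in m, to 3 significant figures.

Tesund: 150 km³ × (909/1000) = 136.3 km³ of water.
Draell: 5.69×10^5 km³ × (909/1000) = 5.172×10^5 km³ of water.
The Ardor sea-ice cover is floating and already displaces its own weight of water, so its melt adds essentially nothing to sea level.
Total added water ≈ 5.174×10^14 m³ over 3.55×10^14 m² → Δh = 1.46 m.

≈ 1.46 m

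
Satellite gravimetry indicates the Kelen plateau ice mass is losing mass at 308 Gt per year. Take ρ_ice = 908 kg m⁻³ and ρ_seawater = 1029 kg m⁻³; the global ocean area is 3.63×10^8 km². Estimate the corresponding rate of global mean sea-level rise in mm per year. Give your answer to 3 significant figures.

ρ_w = 1029 kg m⁻³. Annual water volume added = 308 Gt / ρ_w = 3.080×10^14 kg / 1029 kg m⁻³ = 2.993×10^11 m³.
Δh per year = 2.993×10^11 / 3.63×10^14 = 8.25×10^-4 m = 0.825 mm.

≈ 0.825 mm/yr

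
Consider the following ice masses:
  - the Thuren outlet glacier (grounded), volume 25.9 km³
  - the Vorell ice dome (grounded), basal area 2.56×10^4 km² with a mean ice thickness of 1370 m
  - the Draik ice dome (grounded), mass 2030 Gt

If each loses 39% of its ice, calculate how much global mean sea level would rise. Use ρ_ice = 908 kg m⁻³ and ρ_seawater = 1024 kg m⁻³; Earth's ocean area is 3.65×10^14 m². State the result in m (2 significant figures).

≈ 0.035 m

Thuren: 0.39 × 25.9 km³ × (908/1024) = 8.957 km³ of water.
Vorell: ice volume = 2.56×10^4 km² × 1370 m = 3.507×10^4 km³; 0.39 × 3.507×10^4 × (908/1024) = 1.213×10^4 km³ of water.
Draik: 0.39 × 2030 Gt = 7.917×10^14 kg; dividing by ρ_w = 1024 kg m⁻³ gives 7.731×10^11 m³ of water.
Total added water ≈ 1.291×10^13 m³ over 3.65×10^14 m² → Δh = 0.0354 m.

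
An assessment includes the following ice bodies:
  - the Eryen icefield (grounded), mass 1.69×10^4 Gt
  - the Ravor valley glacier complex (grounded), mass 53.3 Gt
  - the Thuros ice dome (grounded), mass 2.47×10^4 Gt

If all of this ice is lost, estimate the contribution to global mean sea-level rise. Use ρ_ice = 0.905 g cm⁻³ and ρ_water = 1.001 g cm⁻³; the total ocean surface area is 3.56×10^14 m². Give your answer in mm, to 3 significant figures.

Eryen: 1.69×10^4 Gt = 1.690×10^16 kg; dividing by ρ_w = 1.001 g cm⁻³ = 1001 kg m⁻³ gives 1.688×10^13 m³ of water.
Ravor: 53.3 Gt = 5.330×10^13 kg; dividing by ρ_w = 1001 kg m⁻³ gives 5.325×10^10 m³ of water.
Thuros: 2.47×10^4 Gt = 2.470×10^16 kg; dividing by ρ_w = 1001 kg m⁻³ gives 2.468×10^13 m³ of water.
Total added water ≈ 4.161×10^13 m³ over 3.56×10^14 m² → Δh = 0.117 m = 117 mm.

≈ 117 mm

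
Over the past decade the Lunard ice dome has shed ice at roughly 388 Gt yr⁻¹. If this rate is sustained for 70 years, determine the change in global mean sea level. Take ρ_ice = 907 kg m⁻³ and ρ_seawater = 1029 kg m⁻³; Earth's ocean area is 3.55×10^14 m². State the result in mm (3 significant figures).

≈ 74.4 mm

Total mass lost = 388 Gt/yr × 70 yr = 2.716×10^4 Gt = 2.716×10^16 kg.
ρ_w = 1029 kg m⁻³, so water volume = 2.716×10^16 / 1029 = 2.639×10^13 m³.
Δh = 2.639×10^13 / 3.55×10^14 = 0.0744 m = 74.4 mm.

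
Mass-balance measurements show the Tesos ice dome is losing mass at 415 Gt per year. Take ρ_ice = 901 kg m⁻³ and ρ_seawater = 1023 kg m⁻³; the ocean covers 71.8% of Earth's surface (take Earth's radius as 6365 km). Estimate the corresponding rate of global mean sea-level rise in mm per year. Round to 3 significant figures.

ρ_w = 1023 kg m⁻³. Annual water volume added = 415 Gt / ρ_w = 4.150×10^14 kg / 1023 kg m⁻³ = 4.057×10^11 m³.
Δh per year = 4.057×10^11 / 3.66×10^14 = 1.11×10^-3 m = 1.11 mm.

≈ 1.11 mm/yr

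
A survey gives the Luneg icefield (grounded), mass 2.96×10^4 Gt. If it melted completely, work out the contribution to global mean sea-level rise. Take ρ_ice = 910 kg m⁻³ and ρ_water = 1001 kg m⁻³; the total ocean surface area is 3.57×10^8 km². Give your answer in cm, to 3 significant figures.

Luneg: 2.96×10^4 Gt = 2.960×10^16 kg; dividing by ρ_w = 1001 kg m⁻³ gives 2.957×10^13 m³ of water.
Spread over 3.57×10^14 m² of ocean, Δh = 2.957×10^13 / 3.57×10^14 = 0.0828 m = 8.28 cm.

≈ 8.28 cm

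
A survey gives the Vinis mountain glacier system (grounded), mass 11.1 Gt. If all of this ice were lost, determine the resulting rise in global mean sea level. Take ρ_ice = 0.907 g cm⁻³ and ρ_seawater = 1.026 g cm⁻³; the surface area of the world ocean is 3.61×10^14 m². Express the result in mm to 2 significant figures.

≈ 0.030 mm

Vinis: 11.1 Gt = 1.110×10^13 kg; dividing by ρ_w = 1.026 g cm⁻³ = 1026 kg m⁻³ gives 1.082×10^10 m³ of water.
Spread over 3.61×10^14 m² of ocean, Δh = 1.082×10^10 / 3.61×10^14 = 3.00×10^-5 m = 0.030 mm.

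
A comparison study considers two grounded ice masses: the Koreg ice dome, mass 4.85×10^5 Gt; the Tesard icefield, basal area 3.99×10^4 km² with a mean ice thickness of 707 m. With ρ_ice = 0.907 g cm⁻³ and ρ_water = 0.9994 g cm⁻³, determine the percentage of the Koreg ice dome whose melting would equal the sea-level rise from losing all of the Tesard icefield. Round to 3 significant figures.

Equal sea-level rise means equal mass of meltwater, i.e. equal mass of ice lost.
Ice mass of Tesard: 2.559×10^16 kg; ice mass of Koreg: 4.850×10^17 kg.
Fraction required = 2.559×10^16 / 4.850×10^17 = 0.0528 → 5.28 %.

≈ 5.28 %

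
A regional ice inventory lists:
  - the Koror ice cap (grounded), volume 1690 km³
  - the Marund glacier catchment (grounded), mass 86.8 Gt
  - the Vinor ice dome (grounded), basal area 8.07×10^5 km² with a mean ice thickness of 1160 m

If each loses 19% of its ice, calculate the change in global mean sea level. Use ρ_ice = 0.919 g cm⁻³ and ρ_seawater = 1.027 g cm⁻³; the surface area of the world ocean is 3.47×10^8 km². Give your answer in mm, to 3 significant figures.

≈ 460 mm

Koror: 0.19 × 1690 km³ × (919/1027) = 287.3 km³ of water.
Marund: 0.19 × 86.8 Gt = 1.649×10^13 kg; dividing by ρ_w = 1.027 g cm⁻³ = 1027 kg m⁻³ gives 1.606×10^10 m³ of water.
Vinor: ice volume = 8.07×10^5 km² × 1160 m = 9.361×10^5 km³; 0.19 × 9.361×10^5 × (919/1027) = 1.592×10^5 km³ of water.
Total added water ≈ 1.595×10^14 m³ over 3.47×10^14 m² → Δh = 0.460 m = 460 mm.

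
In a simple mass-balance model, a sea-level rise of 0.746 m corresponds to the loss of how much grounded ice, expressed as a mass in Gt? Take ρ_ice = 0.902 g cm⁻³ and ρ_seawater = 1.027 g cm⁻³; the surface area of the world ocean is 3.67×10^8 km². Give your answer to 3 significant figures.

≈ 2.81×10^5 Gt

Required water volume = Δh × A = 0.746 m × 3.67×10^14 m² = 2.738×10^14 m³.
ρ_w = 1.027 g cm⁻³ = 1027 kg m⁻³, so the mass of water = 2.738×10^14 m³ × 1027 kg m⁻³ = 2.812×10^17 kg = 2.81×10^5 Gt (and the same mass of ice, by conservation).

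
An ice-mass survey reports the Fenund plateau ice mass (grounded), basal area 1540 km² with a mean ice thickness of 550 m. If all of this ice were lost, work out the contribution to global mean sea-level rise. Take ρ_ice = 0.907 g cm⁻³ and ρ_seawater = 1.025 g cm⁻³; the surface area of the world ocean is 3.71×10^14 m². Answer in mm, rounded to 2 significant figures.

Fenund: ice volume = 1540 km² × 550 m = 847.0 km³; 847.0 × (907/1025) = 749.5 km³ of water.
Spread over 3.71×10^14 m² of ocean, Δh = 7.495×10^11 / 3.71×10^14 = 2.02×10^-3 m = 2.0 mm.

≈ 2.0 mm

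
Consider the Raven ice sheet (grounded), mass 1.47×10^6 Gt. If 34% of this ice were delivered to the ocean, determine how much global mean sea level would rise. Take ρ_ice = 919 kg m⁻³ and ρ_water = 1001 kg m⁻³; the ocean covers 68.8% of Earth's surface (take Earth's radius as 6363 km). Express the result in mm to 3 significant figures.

≈ 1430 mm

Raven: 0.34 × 1.47×10^6 Gt = 4.998×10^17 kg; dividing by ρ_w = 1001 kg m⁻³ gives 4.993×10^14 m³ of water.
Spread over 3.50×10^14 m² of ocean, Δh = 4.993×10^14 / 3.50×10^14 = 1.43 m = 1430 mm.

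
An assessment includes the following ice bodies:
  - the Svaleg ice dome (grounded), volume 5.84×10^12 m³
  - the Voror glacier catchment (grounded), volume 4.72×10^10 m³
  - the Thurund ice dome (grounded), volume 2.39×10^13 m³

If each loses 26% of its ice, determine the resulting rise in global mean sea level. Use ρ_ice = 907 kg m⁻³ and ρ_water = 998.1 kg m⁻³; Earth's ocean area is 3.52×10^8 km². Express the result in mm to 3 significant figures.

Svaleg: 0.26 × 5.84×10^12 m³ × (907/998.1) = 1.380×10^12 m³ of water.
Voror: 0.26 × 4.72×10^10 m³ × (907/998.1) = 1.115×10^10 m³ of water.
Thurund: 0.26 × 2.39×10^13 m³ × (907/998.1) = 5.647×10^12 m³ of water.
Total added water ≈ 7.038×10^12 m³ over 3.52×10^14 m² → Δh = 0.0200 m = 20.0 mm.

≈ 20.0 mm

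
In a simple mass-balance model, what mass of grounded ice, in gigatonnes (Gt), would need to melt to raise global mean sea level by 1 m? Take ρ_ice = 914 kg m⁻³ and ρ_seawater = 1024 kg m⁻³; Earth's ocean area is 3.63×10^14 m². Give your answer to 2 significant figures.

Required water volume = Δh × A = 1 m × 3.63×10^14 m² = 3.630×10^14 m³.
ρ_w = 1024 kg m⁻³, so the mass of water = 3.630×10^14 m³ × 1024 kg m⁻³ = 3.717×10^17 kg = 3.7×10^5 Gt (and the same mass of ice, by conservation).

≈ 3.7×10^5 Gt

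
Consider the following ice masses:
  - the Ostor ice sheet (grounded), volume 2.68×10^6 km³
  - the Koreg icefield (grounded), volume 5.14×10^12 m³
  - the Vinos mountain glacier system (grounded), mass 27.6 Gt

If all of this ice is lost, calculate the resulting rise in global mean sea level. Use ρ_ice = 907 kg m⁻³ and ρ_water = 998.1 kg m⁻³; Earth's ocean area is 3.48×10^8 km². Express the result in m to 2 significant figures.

≈ 7.0 m

Ostor: 2.68×10^6 km³ × (907/998.1) = 2.435×10^6 km³ of water.
Koreg: 5.14×10^12 m³ × (907/998.1) = 4.671×10^12 m³ of water.
Vinos: 27.6 Gt = 2.760×10^13 kg; dividing by ρ_w = 998.1 kg m⁻³ gives 2.765×10^10 m³ of water.
Total added water ≈ 2.440×10^15 m³ over 3.48×10^14 m² → Δh = 7.01 m.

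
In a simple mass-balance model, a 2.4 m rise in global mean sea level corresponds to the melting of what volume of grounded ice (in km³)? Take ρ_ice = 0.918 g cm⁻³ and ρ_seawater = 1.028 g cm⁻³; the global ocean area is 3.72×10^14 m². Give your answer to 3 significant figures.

Required water volume = Δh × A = 2.4 m × 3.72×10^14 m² = 8.928×10^14 m³ = 8.928×10^5 km³.
Ice volume = water volume × ρ_w/ρ_ice = 8.928×10^5 × 1028/918 = 1.00×10^6 km³.

≈ 1.00×10^6 km³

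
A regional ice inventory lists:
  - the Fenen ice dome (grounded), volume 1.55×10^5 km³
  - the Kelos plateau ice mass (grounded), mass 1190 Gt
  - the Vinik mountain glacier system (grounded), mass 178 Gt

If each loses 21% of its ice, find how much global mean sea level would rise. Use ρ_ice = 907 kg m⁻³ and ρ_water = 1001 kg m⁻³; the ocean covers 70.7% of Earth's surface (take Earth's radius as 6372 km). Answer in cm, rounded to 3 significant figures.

≈ 8.26 cm

Fenen: 0.21 × 1.55×10^5 km³ × (907/1001) = 2.949×10^4 km³ of water.
Kelos: 0.21 × 1190 Gt = 2.499×10^14 kg; dividing by ρ_w = 1001 kg m⁻³ gives 2.497×10^11 m³ of water.
Vinik: 0.21 × 178 Gt = 3.738×10^13 kg; dividing by ρ_w = 1001 kg m⁻³ gives 3.734×10^10 m³ of water.
Total added water ≈ 2.978×10^13 m³ over 3.61×10^14 m² → Δh = 0.0826 m = 8.26 cm.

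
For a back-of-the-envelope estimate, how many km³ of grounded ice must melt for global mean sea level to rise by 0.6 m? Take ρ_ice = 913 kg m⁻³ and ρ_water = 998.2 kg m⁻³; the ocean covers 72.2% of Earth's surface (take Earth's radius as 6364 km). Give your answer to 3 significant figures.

≈ 2.41×10^5 km³

Required water volume = Δh × A = 0.6 m × 3.67×10^14 m² = 2.205×10^14 m³ = 2.205×10^5 km³.
Ice volume = water volume × ρ_w/ρ_ice = 2.205×10^5 × 998.2/913 = 2.41×10^5 km³.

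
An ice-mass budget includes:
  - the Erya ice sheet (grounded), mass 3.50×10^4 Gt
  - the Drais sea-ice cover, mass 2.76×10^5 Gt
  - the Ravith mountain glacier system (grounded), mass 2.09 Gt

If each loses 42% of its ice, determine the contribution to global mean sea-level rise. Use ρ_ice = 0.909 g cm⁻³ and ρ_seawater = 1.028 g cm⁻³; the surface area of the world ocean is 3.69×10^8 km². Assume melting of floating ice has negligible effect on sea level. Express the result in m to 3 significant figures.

Erya: 0.42 × 3.50×10^4 Gt = 1.470×10^16 kg; dividing by ρ_w = 1.028 g cm⁻³ = 1028 kg m⁻³ gives 1.430×10^13 m³ of water.
The Drais sea-ice cover is floating and already displaces its own weight of water, so its melt adds essentially nothing to sea level.
Ravith: 0.42 × 2.09 Gt = 8.778×10^11 kg; dividing by ρ_w = 1028 kg m⁻³ gives 8.539×10^8 m³ of water.
Total added water ≈ 1.430×10^13 m³ over 3.69×10^14 m² → Δh = 0.0388 m.

≈ 0.0388 m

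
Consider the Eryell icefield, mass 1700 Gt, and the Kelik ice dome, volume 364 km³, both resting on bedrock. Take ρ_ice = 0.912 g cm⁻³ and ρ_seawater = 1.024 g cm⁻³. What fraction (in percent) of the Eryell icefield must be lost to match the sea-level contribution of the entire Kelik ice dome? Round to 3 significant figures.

≈ 19.5 %

Equal sea-level rise means equal mass of meltwater, i.e. equal mass of ice lost.
Ice mass of Kelik: 3.320×10^14 kg; ice mass of Eryell: 1.700×10^15 kg.
Fraction required = 3.320×10^14 / 1.700×10^15 = 0.195 → 19.5 %.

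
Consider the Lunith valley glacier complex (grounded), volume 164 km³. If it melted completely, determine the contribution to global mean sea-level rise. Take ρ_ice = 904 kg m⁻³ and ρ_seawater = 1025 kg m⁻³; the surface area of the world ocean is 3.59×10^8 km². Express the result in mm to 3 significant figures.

≈ 0.403 mm

Lunith: 164 km³ × (904/1025) = 144.6 km³ of water.
Spread over 3.59×10^14 m² of ocean, Δh = 1.446×10^11 / 3.59×10^14 = 4.03×10^-4 m = 0.403 mm.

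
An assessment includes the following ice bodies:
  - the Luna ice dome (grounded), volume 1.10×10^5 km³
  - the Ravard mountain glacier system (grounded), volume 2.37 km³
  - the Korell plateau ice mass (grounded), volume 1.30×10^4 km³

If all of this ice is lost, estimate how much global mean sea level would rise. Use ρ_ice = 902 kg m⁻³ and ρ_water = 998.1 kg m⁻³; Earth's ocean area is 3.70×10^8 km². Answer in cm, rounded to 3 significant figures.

Luna: 1.10×10^5 km³ × (902/998.1) = 9.941×10^4 km³ of water.
Ravard: 2.37 km³ × (902/998.1) = 2.142 km³ of water.
Korell: 1.30×10^4 km³ × (902/998.1) = 1.175×10^4 km³ of water.
Total added water ≈ 1.112×10^14 m³ over 3.70×10^14 m² → Δh = 0.300 m = 30.0 cm.

≈ 30.0 cm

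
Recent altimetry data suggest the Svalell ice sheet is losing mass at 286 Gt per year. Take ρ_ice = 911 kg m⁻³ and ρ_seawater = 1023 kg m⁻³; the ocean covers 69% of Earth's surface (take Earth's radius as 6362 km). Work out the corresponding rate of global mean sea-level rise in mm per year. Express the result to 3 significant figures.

≈ 0.797 mm/yr

ρ_w = 1023 kg m⁻³. Annual water volume added = 286 Gt / ρ_w = 2.860×10^14 kg / 1023 kg m⁻³ = 2.796×10^11 m³.
Δh per year = 2.796×10^11 / 3.51×10^14 = 7.97×10^-4 m = 0.797 mm.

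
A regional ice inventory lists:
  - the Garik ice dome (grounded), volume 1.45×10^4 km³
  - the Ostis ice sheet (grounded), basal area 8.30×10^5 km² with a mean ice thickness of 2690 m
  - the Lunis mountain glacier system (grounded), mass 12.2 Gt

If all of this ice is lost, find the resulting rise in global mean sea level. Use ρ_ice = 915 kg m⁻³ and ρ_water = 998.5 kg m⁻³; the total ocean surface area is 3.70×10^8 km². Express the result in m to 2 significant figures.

Garik: 1.45×10^4 km³ × (915/998.5) = 1.329×10^4 km³ of water.
Ostis: ice volume = 8.30×10^5 km² × 2690 m = 2.233×10^6 km³; 2.233×10^6 × (915/998.5) = 2.046×10^6 km³ of water.
Lunis: 12.2 Gt = 1.220×10^13 kg; dividing by ρ_w = 998.5 kg m⁻³ gives 1.222×10^10 m³ of water.
Total added water ≈ 2.059×10^15 m³ over 3.70×10^14 m² → Δh = 5.57 m.

≈ 5.6 m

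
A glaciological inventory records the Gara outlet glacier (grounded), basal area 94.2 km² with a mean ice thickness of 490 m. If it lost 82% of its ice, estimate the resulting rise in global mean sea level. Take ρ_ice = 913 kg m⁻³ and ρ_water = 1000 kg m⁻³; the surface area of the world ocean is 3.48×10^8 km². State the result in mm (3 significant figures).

≈ 0.0993 mm

Gara: ice volume = 94.2 km² × 490 m = 46.16 km³; 0.82 × 46.16 × (913/1000) = 34.56 km³ of water.
Spread over 3.48×10^14 m² of ocean, Δh = 3.456×10^10 / 3.48×10^14 = 9.93×10^-5 m = 0.0993 mm.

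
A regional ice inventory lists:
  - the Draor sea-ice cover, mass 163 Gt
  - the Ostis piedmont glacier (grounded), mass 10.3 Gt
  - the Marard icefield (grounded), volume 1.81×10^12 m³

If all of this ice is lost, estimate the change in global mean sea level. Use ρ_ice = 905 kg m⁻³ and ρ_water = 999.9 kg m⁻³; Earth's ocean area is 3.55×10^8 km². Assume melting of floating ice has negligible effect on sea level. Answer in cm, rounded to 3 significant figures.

The Draor sea-ice cover is floating and already displaces its own weight of water, so its melt adds essentially nothing to sea level.
Ostis: 10.3 Gt = 1.030×10^13 kg; dividing by ρ_w = 999.9 kg m⁻³ gives 1.030×10^10 m³ of water.
Marard: 1.81×10^12 m³ × (905/999.9) = 1.638×10^12 m³ of water.
Total added water ≈ 1.649×10^12 m³ over 3.55×10^14 m² → Δh = 4.64×10^-3 m = 0.464 cm.

≈ 0.464 cm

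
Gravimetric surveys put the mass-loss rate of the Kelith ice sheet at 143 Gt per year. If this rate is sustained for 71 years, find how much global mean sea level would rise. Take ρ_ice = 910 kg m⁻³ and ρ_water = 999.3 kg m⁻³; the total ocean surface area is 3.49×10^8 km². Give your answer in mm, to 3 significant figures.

≈ 29.1 mm

Total mass lost = 143 Gt/yr × 71 yr = 1.015×10^4 Gt = 1.015×10^16 kg.
ρ_w = 999.3 kg m⁻³, so water volume = 1.015×10^16 / 999.3 = 1.016×10^13 m³.
Δh = 1.016×10^13 / 3.49×10^14 = 0.0291 m = 29.1 mm.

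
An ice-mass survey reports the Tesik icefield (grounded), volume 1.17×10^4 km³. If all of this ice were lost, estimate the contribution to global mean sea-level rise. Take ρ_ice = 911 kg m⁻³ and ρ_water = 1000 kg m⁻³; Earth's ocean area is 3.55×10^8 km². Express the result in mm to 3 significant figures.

≈ 30.0 mm

Tesik: 1.17×10^4 km³ × (911/1000) = 1.066×10^4 km³ of water.
Spread over 3.55×10^14 m² of ocean, Δh = 1.066×10^13 / 3.55×10^14 = 0.0300 m = 30.0 mm.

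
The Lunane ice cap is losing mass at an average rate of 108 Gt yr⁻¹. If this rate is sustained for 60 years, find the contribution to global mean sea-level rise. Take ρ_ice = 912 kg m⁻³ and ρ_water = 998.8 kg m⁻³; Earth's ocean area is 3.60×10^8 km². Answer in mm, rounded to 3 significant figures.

≈ 18.0 mm

Total mass lost = 108 Gt/yr × 60 yr = 6480 Gt = 6.480×10^15 kg.
ρ_w = 998.8 kg m⁻³, so water volume = 6.480×10^15 / 998.8 = 6.488×10^12 m³.
Δh = 6.488×10^12 / 3.60×10^14 = 0.0180 m = 18.0 mm.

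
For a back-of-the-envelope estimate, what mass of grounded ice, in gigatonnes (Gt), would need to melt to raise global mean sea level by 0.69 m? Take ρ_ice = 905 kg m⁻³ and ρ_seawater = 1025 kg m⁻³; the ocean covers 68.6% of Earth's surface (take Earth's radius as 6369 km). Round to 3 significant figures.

Required water volume = Δh × A = 0.69 m × 3.50×10^14 m² = 2.413×10^14 m³.
ρ_w = 1025 kg m⁻³, so the mass of water = 2.413×10^14 m³ × 1025 kg m⁻³ = 2.473×10^17 kg = 2.47×10^5 Gt (and the same mass of ice, by conservation).

≈ 2.47×10^5 Gt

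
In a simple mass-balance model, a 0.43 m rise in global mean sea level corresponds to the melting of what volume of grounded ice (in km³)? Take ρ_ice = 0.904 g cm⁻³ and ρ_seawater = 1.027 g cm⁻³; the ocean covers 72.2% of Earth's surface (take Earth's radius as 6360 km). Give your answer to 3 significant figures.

Required water volume = Δh × A = 0.43 m × 3.67×10^14 m² = 1.578×10^14 m³ = 1.578×10^5 km³.
Ice volume = water volume × ρ_w/ρ_ice = 1.578×10^5 × 1027/904 = 1.79×10^5 km³.

≈ 1.79×10^5 km³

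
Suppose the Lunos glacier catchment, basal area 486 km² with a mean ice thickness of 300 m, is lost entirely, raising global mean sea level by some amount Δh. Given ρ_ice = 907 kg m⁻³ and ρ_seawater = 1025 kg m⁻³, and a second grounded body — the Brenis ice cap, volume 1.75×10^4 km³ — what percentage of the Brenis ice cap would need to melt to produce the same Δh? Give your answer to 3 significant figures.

≈ 0.833 %

Equal sea-level rise means equal mass of meltwater, i.e. equal mass of ice lost.
Ice mass of Lunos: 1.322×10^14 kg; ice mass of Brenis: 1.587×10^16 kg.
Fraction required = 1.322×10^14 / 1.587×10^16 = 8.33×10^-3 → 0.833 %.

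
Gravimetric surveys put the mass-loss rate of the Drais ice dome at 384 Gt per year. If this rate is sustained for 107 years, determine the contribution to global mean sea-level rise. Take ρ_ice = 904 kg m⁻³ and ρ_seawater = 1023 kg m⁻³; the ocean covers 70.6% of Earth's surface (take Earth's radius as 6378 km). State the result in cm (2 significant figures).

Total mass lost = 384 Gt/yr × 107 yr = 4.109×10^4 Gt = 4.109×10^16 kg.
ρ_w = 1023 kg m⁻³, so water volume = 4.109×10^16 / 1023 = 4.016×10^13 m³.
Δh = 4.016×10^13 / 3.61×10^14 = 0.111 m = 11 cm.

≈ 11 cm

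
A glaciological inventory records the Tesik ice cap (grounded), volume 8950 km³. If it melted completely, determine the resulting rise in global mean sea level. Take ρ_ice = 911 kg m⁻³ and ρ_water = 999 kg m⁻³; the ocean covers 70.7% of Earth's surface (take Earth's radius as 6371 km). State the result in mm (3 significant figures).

≈ 22.6 mm

Tesik: 8950 km³ × (911/999) = 8162 km³ of water.
Spread over 3.61×10^14 m² of ocean, Δh = 8.162×10^12 / 3.61×10^14 = 0.0226 m = 22.6 mm.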